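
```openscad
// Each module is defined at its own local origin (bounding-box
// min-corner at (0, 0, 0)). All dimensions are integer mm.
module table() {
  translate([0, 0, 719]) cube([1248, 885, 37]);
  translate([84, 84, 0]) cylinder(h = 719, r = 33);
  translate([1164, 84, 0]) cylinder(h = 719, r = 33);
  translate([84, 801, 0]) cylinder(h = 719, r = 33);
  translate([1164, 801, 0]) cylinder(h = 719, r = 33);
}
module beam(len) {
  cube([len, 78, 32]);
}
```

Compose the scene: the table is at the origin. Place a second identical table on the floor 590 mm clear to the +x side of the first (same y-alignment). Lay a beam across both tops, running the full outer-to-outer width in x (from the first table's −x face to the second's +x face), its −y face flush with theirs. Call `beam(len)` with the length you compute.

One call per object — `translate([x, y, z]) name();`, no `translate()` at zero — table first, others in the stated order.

table();
translate([1838, 0, 0]) table();
translate([0, 0, 756]) beam(3086);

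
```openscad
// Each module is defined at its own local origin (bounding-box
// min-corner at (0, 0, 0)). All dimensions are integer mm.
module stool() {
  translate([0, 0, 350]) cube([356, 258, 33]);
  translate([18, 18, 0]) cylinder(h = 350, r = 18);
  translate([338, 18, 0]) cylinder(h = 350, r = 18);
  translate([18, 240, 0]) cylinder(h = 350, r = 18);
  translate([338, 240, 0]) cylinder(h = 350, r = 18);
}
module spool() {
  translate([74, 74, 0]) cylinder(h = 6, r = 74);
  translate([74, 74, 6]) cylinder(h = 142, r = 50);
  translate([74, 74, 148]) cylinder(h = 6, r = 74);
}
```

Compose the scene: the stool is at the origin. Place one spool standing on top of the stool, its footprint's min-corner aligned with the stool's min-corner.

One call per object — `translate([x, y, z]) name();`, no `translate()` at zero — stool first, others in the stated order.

stool();
translate([0, 0, 383]) spool();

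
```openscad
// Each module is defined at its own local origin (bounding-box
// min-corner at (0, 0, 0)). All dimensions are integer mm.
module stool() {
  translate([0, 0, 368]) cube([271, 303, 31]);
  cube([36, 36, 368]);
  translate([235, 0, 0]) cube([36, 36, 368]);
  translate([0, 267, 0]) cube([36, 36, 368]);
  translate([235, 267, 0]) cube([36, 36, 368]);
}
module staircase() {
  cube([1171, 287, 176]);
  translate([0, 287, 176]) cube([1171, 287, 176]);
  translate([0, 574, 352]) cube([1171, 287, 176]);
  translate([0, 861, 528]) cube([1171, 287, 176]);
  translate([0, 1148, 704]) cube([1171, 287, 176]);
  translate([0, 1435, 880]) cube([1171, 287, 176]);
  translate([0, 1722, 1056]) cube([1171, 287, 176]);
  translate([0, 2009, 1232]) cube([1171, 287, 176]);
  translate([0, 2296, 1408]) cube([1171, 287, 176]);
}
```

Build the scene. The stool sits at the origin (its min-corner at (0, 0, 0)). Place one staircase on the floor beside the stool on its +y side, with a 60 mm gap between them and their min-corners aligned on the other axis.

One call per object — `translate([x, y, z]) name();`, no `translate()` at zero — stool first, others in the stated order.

stool();
translate([0, 363, 0]) staircase();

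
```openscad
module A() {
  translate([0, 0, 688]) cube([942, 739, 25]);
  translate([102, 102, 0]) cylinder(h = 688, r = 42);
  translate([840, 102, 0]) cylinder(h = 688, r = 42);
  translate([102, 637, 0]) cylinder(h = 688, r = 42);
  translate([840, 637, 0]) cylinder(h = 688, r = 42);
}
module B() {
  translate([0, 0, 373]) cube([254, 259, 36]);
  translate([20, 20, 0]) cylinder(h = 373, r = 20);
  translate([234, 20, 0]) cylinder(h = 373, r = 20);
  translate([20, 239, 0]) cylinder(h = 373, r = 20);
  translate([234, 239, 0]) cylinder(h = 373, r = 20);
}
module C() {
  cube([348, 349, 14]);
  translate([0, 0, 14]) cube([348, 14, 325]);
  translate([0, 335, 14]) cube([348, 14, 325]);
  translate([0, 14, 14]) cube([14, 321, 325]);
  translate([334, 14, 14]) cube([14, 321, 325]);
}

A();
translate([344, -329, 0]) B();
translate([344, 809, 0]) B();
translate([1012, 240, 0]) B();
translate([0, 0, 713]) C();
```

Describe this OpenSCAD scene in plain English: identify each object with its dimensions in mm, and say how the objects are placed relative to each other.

A is a table with a 942×739 mm rectangular top, 25 mm thick, top surface at z = 713 mm, supported by four round legs of 84 mm diameter, each leg's bounding box inset 60 mm from the nearest pair of top edges, running from the floor.

B is a simple wooden stool: a rectangular seat 254 mm (x) by 259 mm (y), 36 mm thick, top face at z = 409 mm, on four round legs, each 40 mm in diameter. The legs rest on z = 0, each leg's axis is inset half a diameter from the nearest pair of seat edges (so the leg's bounding box is flush with the corner).

C is an open-topped rectangular box: outside dimensions 348×349×339 mm, with a uniform wall and base thickness of 14 mm. The base is a full 348×349 slab on the floor; four walls sit on top of the base. The front and back walls (the −y and +y sides) span the full width; the two side walls fit between them.

Three stools sit around the table at the −y, +y, +x sides. The open box is on top of the table.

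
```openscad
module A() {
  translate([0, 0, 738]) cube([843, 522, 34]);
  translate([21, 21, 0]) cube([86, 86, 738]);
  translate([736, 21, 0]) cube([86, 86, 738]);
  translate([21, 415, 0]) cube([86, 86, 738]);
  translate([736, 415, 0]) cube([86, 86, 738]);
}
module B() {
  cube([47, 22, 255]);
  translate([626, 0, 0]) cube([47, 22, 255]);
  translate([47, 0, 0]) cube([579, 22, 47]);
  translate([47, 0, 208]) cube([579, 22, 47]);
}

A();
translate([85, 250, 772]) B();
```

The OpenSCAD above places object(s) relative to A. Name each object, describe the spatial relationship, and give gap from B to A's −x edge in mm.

A is a table. B is a picture frame. The picture frame is on top of the table, centred. The gap from the picture frame to the table's −x edge is 85 mm.

The picture frame's min-x is at 85; the table's min-x is 0; gap = 85 mm.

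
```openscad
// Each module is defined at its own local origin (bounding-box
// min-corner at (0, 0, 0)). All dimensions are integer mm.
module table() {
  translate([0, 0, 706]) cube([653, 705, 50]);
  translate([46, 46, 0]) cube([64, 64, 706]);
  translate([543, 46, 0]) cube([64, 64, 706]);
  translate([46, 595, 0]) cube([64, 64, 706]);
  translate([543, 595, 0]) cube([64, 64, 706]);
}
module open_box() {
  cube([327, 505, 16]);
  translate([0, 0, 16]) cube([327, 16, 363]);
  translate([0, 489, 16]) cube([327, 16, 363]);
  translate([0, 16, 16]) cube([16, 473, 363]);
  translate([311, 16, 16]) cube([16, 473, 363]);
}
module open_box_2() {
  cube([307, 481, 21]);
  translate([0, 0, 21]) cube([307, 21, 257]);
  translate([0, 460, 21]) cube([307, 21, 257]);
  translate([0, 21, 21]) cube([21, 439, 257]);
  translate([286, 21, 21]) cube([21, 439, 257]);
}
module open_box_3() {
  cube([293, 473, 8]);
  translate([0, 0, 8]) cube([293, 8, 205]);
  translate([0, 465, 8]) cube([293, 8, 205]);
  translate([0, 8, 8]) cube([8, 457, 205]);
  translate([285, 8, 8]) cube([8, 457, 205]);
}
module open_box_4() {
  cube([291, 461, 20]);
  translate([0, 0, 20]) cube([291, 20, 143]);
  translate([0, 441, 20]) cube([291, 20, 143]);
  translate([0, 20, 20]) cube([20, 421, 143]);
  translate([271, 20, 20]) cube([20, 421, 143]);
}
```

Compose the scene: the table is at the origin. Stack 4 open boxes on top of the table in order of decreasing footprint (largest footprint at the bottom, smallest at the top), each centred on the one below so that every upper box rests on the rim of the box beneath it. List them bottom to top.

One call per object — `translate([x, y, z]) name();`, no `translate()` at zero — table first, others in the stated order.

table();
translate([163, 100, 756]) open_box();
translate([173, 112, 1135]) open_box_2();
translate([180, 116, 1413]) open_box_3();
translate([181, 122, 1626]) open_box_4();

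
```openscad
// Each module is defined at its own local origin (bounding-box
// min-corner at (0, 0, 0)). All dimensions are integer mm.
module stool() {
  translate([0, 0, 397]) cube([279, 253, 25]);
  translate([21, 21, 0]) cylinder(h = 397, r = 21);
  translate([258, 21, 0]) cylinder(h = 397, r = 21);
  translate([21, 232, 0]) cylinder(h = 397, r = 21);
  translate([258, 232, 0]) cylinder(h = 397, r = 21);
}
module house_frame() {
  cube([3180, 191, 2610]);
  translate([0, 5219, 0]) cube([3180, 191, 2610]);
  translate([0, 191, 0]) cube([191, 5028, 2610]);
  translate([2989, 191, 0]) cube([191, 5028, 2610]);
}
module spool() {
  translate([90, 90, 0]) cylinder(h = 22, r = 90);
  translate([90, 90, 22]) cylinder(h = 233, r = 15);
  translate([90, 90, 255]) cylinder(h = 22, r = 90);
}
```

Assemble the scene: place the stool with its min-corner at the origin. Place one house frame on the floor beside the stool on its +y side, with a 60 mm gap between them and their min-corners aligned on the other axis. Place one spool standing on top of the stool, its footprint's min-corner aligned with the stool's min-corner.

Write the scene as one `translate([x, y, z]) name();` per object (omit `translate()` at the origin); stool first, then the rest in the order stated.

stool();
translate([0, 313, 0]) house_frame();
translate([0, 0, 422]) spool();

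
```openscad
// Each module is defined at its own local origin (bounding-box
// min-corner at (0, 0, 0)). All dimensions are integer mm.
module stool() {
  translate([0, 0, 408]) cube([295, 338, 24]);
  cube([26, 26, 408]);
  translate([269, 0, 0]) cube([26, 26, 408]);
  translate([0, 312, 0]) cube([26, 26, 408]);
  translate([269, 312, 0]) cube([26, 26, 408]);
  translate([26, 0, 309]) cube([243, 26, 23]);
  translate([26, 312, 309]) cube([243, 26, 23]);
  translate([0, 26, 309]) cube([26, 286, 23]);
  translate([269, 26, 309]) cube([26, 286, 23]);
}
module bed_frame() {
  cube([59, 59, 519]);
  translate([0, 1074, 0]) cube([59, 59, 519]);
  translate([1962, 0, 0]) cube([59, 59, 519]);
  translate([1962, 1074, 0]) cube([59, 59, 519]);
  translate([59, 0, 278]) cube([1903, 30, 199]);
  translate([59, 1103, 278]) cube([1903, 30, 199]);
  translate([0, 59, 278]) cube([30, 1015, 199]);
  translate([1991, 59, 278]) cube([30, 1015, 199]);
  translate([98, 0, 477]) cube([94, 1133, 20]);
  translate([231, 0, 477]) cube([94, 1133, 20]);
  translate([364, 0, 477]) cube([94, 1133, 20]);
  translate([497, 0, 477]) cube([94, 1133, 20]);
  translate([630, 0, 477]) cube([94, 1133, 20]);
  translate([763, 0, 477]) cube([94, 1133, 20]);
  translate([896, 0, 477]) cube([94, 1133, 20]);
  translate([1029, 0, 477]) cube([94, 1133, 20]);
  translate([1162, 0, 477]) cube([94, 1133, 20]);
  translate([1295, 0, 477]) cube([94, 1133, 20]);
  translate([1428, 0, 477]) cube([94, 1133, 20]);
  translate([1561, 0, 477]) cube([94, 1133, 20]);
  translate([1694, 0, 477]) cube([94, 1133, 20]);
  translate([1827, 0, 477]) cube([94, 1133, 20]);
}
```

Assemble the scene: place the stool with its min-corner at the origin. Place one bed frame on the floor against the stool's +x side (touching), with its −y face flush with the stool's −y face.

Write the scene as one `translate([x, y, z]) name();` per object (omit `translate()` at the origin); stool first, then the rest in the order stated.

stool();
translate([295, 0, 0]) bed_frame();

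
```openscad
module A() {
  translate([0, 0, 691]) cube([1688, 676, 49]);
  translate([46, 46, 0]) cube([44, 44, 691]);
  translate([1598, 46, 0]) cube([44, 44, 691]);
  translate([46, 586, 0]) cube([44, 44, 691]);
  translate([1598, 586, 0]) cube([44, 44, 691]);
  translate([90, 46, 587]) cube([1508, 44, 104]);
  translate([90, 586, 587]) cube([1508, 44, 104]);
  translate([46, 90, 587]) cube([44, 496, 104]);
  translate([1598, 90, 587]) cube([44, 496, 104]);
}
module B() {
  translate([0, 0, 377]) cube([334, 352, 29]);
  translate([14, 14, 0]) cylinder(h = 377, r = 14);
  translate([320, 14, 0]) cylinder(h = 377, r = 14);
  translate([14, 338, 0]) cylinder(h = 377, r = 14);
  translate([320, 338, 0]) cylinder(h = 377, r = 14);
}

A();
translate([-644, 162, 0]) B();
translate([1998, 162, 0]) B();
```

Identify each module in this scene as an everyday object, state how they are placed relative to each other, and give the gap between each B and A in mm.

A is a table. B is a stool. Two stools sit around the table at the −x, +x sides. The gap between each stool and the table is 310 mm.

Each stool's nearest face is 310 mm from the table's bounding box.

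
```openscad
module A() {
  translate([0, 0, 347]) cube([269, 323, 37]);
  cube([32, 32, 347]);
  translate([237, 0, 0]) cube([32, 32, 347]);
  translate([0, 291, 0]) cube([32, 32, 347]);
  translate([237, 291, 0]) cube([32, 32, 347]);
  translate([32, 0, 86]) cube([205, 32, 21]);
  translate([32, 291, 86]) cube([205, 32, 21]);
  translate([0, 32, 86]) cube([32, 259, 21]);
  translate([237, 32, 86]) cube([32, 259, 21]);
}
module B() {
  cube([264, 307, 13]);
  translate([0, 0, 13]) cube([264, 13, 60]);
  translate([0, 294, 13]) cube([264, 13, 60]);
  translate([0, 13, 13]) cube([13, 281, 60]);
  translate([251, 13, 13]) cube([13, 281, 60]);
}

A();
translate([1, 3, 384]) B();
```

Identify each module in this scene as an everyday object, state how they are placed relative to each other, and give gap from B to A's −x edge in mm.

The open box's min-x is at 1; the stool's min-x is 0; gap = 1 mm.

A is a stool. B is an open box. The open box is on top of the stool. The gap from the open box to the stool's −x edge is 1 mm.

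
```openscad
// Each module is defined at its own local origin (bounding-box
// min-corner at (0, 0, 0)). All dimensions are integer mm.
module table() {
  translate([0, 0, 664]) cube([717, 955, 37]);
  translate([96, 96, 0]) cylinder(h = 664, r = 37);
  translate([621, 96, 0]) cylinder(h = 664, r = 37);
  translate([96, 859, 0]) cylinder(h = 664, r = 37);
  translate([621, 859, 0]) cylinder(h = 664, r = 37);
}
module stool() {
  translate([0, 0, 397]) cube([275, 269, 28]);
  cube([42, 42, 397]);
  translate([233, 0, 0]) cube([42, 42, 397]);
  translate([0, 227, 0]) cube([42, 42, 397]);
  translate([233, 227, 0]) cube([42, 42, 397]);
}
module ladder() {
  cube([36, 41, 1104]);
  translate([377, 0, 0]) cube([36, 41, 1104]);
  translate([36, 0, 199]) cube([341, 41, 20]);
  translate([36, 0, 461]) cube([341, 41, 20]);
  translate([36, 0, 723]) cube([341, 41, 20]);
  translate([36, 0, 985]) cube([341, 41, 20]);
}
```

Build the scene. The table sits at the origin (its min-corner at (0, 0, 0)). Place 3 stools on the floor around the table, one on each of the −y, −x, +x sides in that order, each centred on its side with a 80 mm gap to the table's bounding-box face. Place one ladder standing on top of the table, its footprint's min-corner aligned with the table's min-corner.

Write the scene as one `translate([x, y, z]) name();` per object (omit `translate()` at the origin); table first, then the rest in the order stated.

table();
translate([221, -349, 0]) stool();
translate([-355, 343, 0]) stool();
translate([797, 343, 0]) stool();
translate([0, 0, 701]) ladder();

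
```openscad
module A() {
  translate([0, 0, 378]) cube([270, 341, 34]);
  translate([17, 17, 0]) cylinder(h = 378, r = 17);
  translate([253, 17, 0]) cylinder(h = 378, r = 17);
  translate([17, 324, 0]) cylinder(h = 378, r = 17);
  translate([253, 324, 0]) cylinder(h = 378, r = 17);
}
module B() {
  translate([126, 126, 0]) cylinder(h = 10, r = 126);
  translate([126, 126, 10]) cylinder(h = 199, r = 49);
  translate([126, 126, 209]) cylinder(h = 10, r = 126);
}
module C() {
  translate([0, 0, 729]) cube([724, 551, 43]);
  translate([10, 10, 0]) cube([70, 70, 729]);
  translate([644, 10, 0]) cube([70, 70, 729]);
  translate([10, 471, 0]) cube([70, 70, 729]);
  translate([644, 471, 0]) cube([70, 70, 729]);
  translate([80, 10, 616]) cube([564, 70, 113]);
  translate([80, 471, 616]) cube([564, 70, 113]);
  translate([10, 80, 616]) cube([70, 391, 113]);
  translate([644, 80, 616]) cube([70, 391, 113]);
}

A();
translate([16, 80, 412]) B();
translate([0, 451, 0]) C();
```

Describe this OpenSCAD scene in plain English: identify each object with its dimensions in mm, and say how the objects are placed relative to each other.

A is a simple wooden stool: a rectangular seat 270 mm (x) by 341 mm (y), 34 mm thick, top face at z = 412 mm, on four round legs, each 34 mm in diameter. The legs rest on z = 0, each leg's axis is inset half a diameter from the nearest pair of seat edges (so the leg's bounding box is flush with the corner).

B is a spool: two coaxial disc flanges of radius 126 mm and thickness 10 mm, joined by a core cylinder of radius 49 mm and height 199 mm. The lower flange rests on z = 0 and the three cylinders share a vertical axis.

C is a rectangular dining table. The top is 724×551×43 mm with its upper surface at z = 772 mm. It stands on four 70×70 mm square legs, each inset 10 mm from the nearest pair of top edges, running from the floor to the underside of the top. Four apron rails, 70 mm thick and 113 mm tall, run between adjacent legs with their top edges flush with the underside of the top and their outer faces flush with the legs' outer faces.

The spool is on top of the stool. The table is on the floor beside the stool on its +y side.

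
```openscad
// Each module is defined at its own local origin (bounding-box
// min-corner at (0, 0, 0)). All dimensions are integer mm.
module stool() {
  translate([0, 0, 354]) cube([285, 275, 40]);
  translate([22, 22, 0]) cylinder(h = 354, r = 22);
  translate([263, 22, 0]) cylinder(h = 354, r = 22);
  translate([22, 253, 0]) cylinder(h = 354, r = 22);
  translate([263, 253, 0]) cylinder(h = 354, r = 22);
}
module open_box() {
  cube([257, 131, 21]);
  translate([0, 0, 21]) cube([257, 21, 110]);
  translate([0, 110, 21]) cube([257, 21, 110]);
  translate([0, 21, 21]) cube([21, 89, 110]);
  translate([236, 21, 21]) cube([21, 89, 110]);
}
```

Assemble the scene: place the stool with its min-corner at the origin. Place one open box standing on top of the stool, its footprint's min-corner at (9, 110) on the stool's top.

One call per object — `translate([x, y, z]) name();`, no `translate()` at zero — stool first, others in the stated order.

stool();
translate([9, 110, 394]) open_box();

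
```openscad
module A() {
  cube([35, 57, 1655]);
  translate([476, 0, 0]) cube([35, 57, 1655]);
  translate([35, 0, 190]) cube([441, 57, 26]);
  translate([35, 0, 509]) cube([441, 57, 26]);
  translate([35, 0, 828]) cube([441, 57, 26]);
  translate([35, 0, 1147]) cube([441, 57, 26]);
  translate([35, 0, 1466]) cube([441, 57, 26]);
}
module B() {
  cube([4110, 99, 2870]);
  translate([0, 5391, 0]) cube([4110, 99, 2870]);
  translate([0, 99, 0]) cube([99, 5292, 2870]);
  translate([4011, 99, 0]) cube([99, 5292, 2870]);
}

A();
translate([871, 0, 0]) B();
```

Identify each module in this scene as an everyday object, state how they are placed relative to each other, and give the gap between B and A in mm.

A is a ladder. B is a house frame. The house frame is on the floor beside the ladder on its +x side. The gap between the house frame and the ladder is 360 mm.

The house frame's nearest face is 360 mm from the ladder's +x face.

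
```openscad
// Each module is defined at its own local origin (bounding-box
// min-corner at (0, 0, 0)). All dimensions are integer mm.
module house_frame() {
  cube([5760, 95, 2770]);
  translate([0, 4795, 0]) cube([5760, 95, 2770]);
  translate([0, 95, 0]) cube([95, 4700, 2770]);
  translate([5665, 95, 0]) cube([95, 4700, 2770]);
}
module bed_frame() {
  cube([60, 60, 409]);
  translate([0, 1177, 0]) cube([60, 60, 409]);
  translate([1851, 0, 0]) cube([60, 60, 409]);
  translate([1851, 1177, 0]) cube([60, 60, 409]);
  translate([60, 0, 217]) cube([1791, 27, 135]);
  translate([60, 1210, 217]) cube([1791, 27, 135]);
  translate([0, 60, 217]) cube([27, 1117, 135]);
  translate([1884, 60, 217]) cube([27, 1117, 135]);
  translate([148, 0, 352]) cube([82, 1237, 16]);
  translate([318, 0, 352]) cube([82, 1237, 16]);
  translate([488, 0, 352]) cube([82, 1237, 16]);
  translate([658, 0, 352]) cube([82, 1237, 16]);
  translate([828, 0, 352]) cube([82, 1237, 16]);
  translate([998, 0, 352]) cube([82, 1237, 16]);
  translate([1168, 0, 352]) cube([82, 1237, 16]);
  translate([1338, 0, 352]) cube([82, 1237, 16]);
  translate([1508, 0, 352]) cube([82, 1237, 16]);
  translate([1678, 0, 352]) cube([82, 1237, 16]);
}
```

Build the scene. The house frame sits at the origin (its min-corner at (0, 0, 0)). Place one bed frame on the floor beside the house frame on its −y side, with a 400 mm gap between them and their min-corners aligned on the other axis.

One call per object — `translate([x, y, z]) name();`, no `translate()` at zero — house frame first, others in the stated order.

house_frame();
translate([0, -1637, 0]) bed_frame();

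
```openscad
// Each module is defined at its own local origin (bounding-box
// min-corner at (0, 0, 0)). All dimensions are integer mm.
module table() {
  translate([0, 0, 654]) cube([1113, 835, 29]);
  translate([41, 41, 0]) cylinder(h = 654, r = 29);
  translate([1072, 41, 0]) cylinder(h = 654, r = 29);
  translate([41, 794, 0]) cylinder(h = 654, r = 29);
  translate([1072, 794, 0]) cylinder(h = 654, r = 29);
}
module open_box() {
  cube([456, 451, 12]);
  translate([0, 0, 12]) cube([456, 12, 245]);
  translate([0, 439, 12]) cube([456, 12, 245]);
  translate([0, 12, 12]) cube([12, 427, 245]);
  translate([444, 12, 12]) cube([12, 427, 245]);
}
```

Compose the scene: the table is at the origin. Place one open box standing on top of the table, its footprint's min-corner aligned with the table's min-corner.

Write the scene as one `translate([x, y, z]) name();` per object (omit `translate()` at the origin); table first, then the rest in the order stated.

table();
translate([0, 0, 683]) open_box();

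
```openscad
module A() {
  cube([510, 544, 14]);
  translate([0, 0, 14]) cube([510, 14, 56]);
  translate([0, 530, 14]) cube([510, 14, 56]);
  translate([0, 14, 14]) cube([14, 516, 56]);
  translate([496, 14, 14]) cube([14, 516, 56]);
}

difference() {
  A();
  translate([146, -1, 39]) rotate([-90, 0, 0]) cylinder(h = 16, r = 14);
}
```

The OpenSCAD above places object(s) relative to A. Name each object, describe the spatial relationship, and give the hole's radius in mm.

The subtracted cylinder has r = 14 mm.

A is an open box. The open box has a circular hole through its front wall. The hole's radius is 14 mm.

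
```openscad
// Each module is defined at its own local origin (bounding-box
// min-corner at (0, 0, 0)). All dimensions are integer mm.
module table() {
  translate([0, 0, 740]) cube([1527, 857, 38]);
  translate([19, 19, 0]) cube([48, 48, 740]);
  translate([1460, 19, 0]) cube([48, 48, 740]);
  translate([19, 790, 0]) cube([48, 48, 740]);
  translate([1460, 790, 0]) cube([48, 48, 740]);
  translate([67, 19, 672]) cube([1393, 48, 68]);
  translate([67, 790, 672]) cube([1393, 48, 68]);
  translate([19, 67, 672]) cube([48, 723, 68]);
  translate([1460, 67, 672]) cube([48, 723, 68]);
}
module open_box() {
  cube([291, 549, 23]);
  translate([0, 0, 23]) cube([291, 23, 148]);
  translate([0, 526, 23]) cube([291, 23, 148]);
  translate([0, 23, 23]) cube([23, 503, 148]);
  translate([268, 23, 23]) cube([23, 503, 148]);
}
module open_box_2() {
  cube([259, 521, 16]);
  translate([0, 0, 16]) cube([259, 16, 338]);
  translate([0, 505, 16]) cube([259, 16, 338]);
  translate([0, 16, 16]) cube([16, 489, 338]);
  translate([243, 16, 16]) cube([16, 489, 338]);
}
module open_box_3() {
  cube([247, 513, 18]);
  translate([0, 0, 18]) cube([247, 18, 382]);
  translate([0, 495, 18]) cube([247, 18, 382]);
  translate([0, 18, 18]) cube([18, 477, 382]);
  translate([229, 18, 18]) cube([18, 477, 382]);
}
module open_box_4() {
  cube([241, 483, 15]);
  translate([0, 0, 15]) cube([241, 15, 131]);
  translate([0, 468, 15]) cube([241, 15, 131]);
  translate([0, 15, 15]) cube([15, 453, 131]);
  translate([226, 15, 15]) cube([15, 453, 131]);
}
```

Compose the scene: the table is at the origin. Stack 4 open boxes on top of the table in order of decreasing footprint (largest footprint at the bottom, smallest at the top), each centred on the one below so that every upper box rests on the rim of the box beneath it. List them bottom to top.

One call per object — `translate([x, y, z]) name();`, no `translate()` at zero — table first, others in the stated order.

table();
translate([618, 154, 778]) open_box();
translate([634, 168, 949]) open_box_2();
translate([640, 172, 1303]) open_box_3();
translate([643, 187, 1703]) open_box_4();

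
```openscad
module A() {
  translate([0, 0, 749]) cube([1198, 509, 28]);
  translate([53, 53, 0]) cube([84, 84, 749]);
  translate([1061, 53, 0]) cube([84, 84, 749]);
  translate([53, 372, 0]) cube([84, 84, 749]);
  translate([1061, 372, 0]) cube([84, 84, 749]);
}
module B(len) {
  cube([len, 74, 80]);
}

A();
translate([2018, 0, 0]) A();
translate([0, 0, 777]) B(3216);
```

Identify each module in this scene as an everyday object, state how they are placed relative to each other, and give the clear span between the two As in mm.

A is a table. B is a beam. A beam spans the tops of two tables. The clear span between the two tables is 820 mm.

Second table starts at x = 2018; first ends at x = 1198; clear span = 2018 − 1198 = 820 mm.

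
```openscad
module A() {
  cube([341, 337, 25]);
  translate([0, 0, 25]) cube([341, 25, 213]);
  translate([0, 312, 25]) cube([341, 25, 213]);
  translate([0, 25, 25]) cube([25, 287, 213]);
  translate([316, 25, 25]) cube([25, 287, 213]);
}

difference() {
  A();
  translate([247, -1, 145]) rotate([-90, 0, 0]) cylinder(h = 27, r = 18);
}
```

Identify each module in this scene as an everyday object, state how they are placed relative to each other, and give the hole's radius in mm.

A is an open box. The open box has a circular hole through its front wall. The hole's radius is 18 mm.

The subtracted cylinder has r = 18 mm.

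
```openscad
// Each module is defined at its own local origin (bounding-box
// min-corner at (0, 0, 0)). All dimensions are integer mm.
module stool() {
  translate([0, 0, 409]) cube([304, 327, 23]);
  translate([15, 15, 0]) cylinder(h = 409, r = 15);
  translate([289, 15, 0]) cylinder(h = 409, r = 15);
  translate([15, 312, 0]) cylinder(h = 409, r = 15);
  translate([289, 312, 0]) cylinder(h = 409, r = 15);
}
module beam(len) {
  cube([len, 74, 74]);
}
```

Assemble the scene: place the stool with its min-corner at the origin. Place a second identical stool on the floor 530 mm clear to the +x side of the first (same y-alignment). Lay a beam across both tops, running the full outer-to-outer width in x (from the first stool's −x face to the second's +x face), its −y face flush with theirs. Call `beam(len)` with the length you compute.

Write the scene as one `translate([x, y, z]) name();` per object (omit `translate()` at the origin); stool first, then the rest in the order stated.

stool();
translate([834, 0, 0]) stool();
translate([0, 0, 432]) beam(1138);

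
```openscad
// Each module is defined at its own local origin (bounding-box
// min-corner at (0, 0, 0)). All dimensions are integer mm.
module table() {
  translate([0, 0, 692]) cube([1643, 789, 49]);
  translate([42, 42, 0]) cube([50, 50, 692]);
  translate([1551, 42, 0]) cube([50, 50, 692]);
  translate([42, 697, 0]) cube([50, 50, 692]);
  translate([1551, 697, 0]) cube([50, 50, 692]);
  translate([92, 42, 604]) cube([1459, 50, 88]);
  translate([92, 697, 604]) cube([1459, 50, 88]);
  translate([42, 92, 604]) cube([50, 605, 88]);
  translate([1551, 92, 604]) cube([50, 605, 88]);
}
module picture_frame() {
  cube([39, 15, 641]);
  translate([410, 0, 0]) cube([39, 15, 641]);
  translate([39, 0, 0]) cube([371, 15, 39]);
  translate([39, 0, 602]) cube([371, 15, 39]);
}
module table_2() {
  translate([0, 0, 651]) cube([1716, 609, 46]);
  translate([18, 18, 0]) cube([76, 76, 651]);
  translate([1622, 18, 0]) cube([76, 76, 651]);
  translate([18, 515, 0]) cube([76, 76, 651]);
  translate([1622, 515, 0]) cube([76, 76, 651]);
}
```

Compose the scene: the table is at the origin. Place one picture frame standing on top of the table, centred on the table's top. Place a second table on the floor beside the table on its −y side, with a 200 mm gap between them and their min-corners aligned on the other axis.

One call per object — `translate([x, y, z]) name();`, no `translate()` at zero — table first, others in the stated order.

table();
translate([597, 387, 741]) picture_frame();
translate([0, -809, 0]) table_2();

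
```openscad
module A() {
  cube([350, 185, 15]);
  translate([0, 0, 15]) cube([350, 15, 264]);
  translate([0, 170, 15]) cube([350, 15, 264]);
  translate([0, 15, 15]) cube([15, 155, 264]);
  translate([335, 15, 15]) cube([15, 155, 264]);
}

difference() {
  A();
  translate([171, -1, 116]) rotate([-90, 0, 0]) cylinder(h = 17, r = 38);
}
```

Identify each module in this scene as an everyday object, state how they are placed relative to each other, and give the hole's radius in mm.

The subtracted cylinder has r = 38 mm.

A is an open box. The open box has a circular hole through its front wall. The hole's radius is 38 mm.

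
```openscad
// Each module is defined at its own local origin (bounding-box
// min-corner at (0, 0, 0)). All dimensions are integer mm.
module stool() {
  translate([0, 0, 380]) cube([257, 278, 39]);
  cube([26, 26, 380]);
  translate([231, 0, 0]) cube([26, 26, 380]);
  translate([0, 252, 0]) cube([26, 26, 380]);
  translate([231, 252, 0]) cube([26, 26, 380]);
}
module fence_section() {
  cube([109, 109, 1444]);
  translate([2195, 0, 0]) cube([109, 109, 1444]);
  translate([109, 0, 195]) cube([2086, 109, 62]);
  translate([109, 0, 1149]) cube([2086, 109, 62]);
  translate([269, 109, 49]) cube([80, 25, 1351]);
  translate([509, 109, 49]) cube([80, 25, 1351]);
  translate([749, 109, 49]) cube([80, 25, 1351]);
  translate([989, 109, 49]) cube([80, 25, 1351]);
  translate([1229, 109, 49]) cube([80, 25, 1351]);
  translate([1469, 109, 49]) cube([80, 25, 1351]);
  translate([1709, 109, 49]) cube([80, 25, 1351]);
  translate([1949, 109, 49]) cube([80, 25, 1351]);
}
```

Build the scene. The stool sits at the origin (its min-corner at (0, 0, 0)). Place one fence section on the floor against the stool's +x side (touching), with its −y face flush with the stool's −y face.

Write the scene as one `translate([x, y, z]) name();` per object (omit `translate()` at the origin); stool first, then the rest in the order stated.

stool();
translate([257, 0, 0]) fence_section();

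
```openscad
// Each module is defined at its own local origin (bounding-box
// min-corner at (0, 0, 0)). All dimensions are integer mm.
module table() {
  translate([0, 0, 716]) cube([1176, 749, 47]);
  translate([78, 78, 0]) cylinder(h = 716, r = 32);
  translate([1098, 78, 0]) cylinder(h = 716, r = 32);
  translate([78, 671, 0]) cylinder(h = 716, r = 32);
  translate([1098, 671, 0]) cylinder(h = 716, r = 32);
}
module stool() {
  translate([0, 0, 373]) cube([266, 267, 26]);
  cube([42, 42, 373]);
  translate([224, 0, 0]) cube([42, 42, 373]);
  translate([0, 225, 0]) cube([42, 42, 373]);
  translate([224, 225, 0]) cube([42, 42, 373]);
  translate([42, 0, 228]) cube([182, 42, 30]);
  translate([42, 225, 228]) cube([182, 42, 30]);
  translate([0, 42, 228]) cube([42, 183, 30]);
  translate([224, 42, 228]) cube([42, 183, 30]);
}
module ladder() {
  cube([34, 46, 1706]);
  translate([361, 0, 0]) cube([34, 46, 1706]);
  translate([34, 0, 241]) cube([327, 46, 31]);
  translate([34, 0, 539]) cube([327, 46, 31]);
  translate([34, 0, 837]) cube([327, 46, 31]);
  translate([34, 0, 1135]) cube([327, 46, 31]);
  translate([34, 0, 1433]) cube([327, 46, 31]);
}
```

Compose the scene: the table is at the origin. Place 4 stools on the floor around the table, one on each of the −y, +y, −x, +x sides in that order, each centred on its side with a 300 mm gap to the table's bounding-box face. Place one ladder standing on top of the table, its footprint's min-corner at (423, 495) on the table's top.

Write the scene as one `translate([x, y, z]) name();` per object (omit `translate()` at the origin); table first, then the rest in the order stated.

table();
translate([455, -567, 0]) stool();
translate([455, 1049, 0]) stool();
translate([-566, 241, 0]) stool();
translate([1476, 241, 0]) stool();
translate([423, 495, 763]) ladder();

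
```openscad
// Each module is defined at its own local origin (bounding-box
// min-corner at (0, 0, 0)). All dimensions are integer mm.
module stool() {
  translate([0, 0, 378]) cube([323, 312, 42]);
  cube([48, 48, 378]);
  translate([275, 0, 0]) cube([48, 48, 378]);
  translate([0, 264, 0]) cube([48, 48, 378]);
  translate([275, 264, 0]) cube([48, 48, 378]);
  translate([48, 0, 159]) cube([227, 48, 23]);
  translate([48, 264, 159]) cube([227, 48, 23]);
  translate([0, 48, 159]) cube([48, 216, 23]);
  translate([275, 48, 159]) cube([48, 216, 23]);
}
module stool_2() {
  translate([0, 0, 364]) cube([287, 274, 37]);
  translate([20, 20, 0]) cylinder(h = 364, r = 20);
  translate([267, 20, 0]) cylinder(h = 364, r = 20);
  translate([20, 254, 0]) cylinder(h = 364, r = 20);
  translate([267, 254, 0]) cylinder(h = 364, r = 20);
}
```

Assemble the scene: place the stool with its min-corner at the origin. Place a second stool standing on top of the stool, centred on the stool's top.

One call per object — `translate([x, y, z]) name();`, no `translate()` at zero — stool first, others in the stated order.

stool();
translate([18, 19, 420]) stool_2();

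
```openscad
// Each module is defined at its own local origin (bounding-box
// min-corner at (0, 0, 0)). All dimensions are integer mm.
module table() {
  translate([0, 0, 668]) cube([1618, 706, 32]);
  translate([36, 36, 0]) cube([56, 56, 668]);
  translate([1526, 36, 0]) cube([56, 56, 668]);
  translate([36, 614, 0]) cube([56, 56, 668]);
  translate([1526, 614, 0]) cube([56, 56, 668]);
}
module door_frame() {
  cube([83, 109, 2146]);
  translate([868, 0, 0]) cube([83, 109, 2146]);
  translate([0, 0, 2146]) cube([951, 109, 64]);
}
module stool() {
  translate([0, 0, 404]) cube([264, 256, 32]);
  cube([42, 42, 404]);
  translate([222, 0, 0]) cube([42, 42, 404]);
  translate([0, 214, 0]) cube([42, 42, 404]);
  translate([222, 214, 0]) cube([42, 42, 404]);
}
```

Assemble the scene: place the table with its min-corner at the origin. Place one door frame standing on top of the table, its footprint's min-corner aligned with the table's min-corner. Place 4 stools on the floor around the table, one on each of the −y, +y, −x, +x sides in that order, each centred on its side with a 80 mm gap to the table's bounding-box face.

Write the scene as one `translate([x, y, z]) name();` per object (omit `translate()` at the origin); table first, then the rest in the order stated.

table();
translate([0, 0, 700]) door_frame();
translate([677, -336, 0]) stool();
translate([677, 786, 0]) stool();
translate([-344, 225, 0]) stool();
translate([1698, 225, 0]) stool();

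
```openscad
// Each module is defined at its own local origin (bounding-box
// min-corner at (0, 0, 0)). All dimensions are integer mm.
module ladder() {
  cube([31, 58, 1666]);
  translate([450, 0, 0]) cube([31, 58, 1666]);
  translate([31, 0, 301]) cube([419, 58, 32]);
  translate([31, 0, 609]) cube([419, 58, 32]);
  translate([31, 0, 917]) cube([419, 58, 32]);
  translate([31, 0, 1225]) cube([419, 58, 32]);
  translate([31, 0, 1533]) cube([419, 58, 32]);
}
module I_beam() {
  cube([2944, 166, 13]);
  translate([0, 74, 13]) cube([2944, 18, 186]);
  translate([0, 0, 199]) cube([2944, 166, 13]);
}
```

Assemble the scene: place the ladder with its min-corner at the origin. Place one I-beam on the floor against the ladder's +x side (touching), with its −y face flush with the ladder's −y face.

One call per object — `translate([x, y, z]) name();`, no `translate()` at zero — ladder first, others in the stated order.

ladder();
translate([481, 0, 0]) I_beam();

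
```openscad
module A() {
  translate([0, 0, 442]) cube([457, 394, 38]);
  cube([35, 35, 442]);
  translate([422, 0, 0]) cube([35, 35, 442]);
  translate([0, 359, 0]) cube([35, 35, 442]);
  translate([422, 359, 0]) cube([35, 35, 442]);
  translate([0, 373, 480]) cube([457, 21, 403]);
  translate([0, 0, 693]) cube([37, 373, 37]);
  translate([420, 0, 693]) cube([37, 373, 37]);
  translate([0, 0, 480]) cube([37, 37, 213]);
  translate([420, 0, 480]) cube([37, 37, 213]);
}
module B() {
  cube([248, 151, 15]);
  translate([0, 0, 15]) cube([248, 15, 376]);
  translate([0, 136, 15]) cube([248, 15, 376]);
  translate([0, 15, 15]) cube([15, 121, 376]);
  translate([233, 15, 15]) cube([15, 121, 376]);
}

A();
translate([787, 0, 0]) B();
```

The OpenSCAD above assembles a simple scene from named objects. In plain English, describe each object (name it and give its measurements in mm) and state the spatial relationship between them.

A is a chair: 457×394 mm seat, 38 mm thick, top at z = 480 mm, on four 35 mm square corner legs flush with the seat edges. A 21 mm thick backrest slab spans the full seat width, extending 403 mm above the seat top, its back face flush with the seat's +y edge. Two armrests of 37×37 mm section run along each side from the seat's front edge to the front of the backrest, top faces 250 mm above the seat top and outer faces flush with the seat's x-edges; a 37×37 mm post under the front of each armrest stands on the seat at the front corner.

B is an open-topped rectangular box: outside dimensions 248×151×391 mm, with a uniform wall and base thickness of 15 mm. The base is a full 248×151 slab on the floor; four walls sit on top of the base. The front and back walls (the −y and +y sides) span the full width; the two side walls fit between them.

The open box is on the floor beside the chair on its +x side.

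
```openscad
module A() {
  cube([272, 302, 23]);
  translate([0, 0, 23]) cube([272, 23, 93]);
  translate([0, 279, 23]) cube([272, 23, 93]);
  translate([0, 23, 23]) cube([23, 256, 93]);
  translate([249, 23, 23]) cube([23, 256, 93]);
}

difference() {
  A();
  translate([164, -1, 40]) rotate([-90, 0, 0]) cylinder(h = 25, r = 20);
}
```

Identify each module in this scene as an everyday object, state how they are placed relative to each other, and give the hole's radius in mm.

The subtracted cylinder has r = 20 mm.

A is an open box. The open box has a circular hole through its front wall. The hole's radius is 20 mm.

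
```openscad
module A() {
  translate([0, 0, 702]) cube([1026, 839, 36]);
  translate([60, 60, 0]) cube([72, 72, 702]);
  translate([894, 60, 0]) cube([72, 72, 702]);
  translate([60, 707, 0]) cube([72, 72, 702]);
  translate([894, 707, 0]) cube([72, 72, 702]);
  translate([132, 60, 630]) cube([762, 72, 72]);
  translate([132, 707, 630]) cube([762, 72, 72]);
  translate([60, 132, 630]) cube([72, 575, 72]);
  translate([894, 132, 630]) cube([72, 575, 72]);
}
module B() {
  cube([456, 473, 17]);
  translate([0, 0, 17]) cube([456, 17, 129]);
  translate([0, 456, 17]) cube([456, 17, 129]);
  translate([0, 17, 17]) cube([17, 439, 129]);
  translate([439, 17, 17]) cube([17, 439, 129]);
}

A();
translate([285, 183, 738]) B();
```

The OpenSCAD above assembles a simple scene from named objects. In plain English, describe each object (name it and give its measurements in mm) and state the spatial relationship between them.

A is a rectangular dining table. The top is 1026×839×36 mm with its upper surface at z = 738 mm. It stands on four 72×72 mm square legs, each inset 60 mm from the nearest pair of top edges, running from the floor to the underside of the top. Four apron rails, 72 mm thick and 72 mm tall, run between adjacent legs with their top edges flush with the underside of the top and their outer faces flush with the legs' outer faces.

B is an open-topped rectangular box: outside dimensions 456×473×146 mm, with a uniform wall and base thickness of 17 mm. The base is a full 456×473 slab on the floor; four walls sit on top of the base. The front and back walls (the −y and +y sides) span the full width; the two side walls fit between them.

The open box is on top of the table, centred.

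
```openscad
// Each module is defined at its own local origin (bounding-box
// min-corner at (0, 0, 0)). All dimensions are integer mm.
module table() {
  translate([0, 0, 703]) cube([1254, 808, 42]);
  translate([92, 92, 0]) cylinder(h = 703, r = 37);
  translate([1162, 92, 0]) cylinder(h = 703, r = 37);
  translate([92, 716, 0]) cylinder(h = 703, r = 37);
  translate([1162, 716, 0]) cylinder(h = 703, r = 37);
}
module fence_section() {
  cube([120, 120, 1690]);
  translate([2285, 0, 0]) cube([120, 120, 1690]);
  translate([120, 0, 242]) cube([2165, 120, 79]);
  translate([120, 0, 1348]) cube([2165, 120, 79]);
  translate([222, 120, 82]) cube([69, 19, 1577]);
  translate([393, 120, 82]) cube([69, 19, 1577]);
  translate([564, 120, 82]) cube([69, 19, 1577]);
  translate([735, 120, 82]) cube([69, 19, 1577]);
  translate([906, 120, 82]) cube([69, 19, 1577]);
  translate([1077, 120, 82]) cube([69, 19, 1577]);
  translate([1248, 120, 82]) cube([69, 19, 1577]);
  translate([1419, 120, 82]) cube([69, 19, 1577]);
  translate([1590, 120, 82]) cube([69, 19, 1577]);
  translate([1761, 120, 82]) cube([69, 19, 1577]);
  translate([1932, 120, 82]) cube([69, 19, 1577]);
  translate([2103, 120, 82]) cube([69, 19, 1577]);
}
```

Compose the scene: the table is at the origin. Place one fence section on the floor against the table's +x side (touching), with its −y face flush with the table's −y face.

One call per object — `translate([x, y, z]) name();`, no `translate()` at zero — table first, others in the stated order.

table();
translate([1254, 0, 0]) fence_section();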